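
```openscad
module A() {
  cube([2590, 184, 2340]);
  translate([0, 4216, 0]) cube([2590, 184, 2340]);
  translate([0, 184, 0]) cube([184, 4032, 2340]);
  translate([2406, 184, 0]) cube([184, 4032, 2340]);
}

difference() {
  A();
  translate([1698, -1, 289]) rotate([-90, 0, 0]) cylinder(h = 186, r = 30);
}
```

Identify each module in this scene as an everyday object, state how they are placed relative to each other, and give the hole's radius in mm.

The subtracted cylinder has r = 30 mm.

A is a house frame. The house frame has a circular hole through its front wall. The hole's radius is 30 mm.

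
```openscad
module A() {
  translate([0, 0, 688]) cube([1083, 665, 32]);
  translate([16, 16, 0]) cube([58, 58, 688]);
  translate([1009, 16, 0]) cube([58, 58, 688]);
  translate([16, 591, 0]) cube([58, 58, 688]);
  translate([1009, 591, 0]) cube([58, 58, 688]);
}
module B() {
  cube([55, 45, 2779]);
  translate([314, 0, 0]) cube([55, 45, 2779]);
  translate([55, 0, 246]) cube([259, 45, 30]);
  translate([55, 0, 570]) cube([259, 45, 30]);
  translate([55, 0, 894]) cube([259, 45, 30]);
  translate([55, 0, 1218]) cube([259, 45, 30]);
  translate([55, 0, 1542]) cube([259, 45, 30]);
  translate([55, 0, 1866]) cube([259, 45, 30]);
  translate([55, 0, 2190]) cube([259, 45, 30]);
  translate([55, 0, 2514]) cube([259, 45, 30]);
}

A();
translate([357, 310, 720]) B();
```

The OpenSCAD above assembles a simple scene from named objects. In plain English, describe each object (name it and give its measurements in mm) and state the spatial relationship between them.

A is a table: top 1083 mm (x) × 665 mm (y), 32 mm thick, upper face at z = 720 mm, on four 58×58 mm square legs, each inset 16 mm from the nearest pair of top edges, running from z = 0 to the bottom of the top.

B is a straight ladder. Two 55×45 mm vertical rails, 2779 mm tall, stand 369 mm apart (outside-to-outside) with their front faces coplanar on the −y side. 8 rungs, each 45 mm deep and 30 mm tall, span between the inner faces of the rails, front faces flush with the rails. The lowest rung's underside is at z = 246 mm and rungs are spaced 324 mm apart (underside to underside).

The ladder is on top of the table, centred.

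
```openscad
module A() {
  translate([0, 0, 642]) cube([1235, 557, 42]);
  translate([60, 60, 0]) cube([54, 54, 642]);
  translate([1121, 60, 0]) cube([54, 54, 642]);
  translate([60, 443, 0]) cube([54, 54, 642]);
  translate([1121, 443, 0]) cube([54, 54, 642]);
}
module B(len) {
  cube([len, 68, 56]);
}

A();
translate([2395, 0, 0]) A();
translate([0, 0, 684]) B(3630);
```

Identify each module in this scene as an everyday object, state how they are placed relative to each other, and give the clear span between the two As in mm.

Second table starts at x = 2395; first ends at x = 1235; clear span = 2395 − 1235 = 1160 mm.

A is a table. B is a beam. A beam spans the tops of two tables. The clear span between the two tables is 1160 mm.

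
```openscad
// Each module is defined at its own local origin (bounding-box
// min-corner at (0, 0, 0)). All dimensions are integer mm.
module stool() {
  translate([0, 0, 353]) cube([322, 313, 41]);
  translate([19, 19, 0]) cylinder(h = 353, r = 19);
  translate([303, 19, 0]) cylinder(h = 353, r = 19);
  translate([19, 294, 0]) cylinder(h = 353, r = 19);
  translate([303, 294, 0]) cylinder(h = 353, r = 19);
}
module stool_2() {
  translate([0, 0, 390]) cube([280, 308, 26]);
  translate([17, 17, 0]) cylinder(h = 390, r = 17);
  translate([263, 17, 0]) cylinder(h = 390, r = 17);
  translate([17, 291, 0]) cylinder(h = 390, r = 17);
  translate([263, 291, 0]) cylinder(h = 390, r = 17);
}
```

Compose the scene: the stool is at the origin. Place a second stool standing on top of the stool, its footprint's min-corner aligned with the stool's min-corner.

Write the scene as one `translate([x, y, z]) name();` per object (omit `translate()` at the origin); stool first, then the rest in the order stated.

stool();
translate([0, 0, 394]) stool_2();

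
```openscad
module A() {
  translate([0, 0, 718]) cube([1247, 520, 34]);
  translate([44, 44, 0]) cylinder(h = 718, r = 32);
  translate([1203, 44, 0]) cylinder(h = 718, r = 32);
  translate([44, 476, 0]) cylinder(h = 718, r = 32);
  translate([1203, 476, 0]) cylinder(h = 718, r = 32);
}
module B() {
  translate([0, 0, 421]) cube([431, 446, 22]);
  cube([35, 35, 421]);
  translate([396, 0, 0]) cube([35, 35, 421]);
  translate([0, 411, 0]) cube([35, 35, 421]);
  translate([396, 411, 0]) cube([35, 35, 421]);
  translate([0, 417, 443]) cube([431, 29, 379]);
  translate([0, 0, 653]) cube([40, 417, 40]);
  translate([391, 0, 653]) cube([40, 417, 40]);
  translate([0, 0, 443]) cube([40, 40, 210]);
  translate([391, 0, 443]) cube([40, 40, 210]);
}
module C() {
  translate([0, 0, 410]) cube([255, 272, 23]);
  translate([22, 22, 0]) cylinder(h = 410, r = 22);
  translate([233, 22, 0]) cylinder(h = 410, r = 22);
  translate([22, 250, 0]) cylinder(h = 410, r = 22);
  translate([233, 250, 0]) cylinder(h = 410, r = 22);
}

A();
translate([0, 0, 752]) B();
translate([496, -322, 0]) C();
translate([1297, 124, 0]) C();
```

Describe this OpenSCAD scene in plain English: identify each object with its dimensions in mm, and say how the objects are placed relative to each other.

A is a rectangular dining table. The top is 1247×520×34 mm with its upper surface at z = 752 mm. It stands on four round legs of 64 mm diameter, each leg's bounding box inset 12 mm from the nearest pair of top edges, running from the floor to the underside of the top.

B is a chair. The seat is a 431×446×22 mm slab with its top at z = 443 mm, on four 35×35 mm corner legs (flush with the seat edges, standing on z = 0). A flat backrest 29 mm thick, 379 mm tall, spans the full seat width and rises from the seat top along its +y edge, rear face flush with the rear of the seat. Two armrests of 40×40 mm section run along each side from the seat's front edge to the front of the backrest, top faces 250 mm above the seat top and outer faces flush with the seat's x-edges; a 40×40 mm post under the front of each armrest stands on the seat at the front corner.

C is a four-legged stool. The seat is a 255×272×23 mm slab whose top surface is at z = 433 mm; four round legs, each 44 mm in diameter, run from the floor (z = 0) to the underside of the seat, each leg's axis is inset half a diameter from the nearest pair of seat edges (so the leg's bounding box is flush with the corner).

The chair is on top of the table. Two stools sit around the table at the −y, +x sides.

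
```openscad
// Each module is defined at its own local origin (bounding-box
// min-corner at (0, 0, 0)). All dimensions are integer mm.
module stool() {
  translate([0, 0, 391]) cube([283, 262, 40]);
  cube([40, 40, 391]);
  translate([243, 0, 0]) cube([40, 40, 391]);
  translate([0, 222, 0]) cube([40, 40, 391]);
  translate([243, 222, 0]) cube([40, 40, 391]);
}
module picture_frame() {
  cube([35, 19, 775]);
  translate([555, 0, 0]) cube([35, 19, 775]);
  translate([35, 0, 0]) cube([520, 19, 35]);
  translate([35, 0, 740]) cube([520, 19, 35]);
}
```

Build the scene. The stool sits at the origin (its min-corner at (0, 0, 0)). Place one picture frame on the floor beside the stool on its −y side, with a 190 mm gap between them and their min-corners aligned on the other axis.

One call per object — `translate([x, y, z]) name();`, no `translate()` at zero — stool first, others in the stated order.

stool();
translate([0, -209, 0]) picture_frame();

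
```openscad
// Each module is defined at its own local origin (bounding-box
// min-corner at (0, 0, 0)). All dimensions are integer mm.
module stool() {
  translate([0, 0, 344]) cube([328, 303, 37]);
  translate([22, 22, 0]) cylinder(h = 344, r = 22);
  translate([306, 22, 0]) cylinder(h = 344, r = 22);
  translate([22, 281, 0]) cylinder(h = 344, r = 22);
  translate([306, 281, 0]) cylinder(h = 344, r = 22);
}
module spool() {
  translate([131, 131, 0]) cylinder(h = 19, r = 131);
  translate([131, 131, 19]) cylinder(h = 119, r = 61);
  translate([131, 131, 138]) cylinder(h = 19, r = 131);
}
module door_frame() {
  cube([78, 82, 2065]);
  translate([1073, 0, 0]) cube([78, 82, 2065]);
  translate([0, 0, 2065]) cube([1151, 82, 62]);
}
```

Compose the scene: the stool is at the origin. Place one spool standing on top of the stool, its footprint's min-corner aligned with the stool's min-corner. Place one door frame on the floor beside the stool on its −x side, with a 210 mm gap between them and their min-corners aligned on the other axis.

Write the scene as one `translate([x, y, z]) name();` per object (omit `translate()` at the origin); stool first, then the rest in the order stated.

stool();
translate([0, 0, 381]) spool();
translate([-1361, 0, 0]) door_frame();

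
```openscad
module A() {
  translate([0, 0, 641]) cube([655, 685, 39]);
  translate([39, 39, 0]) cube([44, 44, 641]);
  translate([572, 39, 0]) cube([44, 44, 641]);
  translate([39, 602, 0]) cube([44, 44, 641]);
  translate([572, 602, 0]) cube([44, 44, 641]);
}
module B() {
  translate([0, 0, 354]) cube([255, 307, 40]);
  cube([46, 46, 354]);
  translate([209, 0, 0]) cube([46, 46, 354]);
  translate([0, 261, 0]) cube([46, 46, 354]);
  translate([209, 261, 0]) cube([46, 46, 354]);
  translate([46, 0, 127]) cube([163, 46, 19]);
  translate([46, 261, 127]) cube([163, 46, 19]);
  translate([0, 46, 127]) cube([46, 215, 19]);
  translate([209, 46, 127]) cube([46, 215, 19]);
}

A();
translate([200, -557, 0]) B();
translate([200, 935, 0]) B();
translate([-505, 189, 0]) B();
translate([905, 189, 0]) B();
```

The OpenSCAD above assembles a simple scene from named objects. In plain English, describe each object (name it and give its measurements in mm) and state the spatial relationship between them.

A is a table: top 655 mm (x) × 685 mm (y), 39 mm thick, upper face at z = 680 mm, on four 44×44 mm square legs, each inset 39 mm from the nearest pair of top edges, running from z = 0 to the bottom of the top.

B is a four-legged stool. The seat is 255×307 mm, 40 mm thick, top at z = 394 mm. It stands on four square legs, each 46×46 mm in cross-section, from z = 0 to the seat underside, each flush with a corner of the seat. Four stretchers, 46 mm wide and 19 mm tall, connect adjacent legs with their undersides at z = 127 mm, each running between the inner faces of the legs it joins and aligned with the legs' outer faces on the other axis.

Four stools sit around the table at the −y, +y, −x, +x sides.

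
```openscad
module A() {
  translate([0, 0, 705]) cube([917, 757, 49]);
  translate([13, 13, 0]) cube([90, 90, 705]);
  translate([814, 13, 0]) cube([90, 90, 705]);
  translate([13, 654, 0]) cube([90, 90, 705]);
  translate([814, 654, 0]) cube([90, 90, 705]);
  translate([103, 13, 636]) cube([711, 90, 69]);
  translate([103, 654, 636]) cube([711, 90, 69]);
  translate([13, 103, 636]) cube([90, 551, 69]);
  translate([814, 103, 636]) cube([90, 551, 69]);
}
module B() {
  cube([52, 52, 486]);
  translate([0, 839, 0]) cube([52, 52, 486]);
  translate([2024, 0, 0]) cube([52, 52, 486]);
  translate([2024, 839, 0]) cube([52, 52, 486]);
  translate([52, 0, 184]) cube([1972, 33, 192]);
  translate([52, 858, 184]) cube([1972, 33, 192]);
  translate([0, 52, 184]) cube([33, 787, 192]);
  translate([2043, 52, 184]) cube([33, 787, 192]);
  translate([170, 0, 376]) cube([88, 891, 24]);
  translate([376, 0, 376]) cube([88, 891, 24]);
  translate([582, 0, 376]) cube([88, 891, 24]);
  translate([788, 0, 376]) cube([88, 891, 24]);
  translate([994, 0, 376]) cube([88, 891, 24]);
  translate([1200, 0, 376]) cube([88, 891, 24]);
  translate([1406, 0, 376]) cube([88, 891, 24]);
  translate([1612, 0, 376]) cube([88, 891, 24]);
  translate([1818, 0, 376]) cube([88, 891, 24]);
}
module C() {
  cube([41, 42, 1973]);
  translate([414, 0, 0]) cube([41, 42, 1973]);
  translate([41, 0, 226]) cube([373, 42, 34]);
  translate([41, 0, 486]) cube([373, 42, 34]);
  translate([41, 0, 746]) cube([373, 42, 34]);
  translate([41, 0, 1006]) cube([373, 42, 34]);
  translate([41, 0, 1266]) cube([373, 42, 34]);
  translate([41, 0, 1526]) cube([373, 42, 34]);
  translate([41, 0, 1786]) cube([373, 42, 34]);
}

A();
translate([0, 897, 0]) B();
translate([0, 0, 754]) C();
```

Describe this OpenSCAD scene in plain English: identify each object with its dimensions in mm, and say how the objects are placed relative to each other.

A is a table with a 917×757 mm rectangular top, 49 mm thick, top surface at z = 754 mm, supported by four 90×90 mm square legs, each inset 13 mm from the nearest pair of top edges, running from the floor. Four apron rails, 90 mm thick and 69 mm tall, run between adjacent legs with their top edges flush with the underside of the top and their outer faces flush with the legs' outer faces.

B is a bed frame 2076 mm long (x) by 891 mm wide (y). Four 52×52 mm corner posts, 486 mm tall, at the corners of the footprint. Four rails of 33 mm thickness and 192 mm height run between adjacent posts with their undersides at z = 184 mm, their outer faces flush with the outside of the frame (the two x-running rails run between the posts' inner faces; the two y-running rails run between the posts' inner faces). 9 slats, each 88 mm wide (x) and 24 mm thick, lie across the top of the two x-running rails, running the full 891 mm width of the frame in y; the slats are evenly spaced along x between the inner faces of the end posts with equal gaps (rounded down to the nearest mm) at the −x end and between each pair — any rounding remainder accumulates at the +x end.

C is a wooden ladder with two side rails of 41×42 mm section and 1973 mm height, set 455 mm apart overall. Between them run 7 rectangular rungs (42 mm deep, 34 mm thick), front faces flush with the rails' −y face. The bottom of the first rung is 226 mm above the floor and each subsequent rung is 260 mm higher than the one below.

The bed frame is on the floor beside the table on its +y side. The ladder is on top of the table.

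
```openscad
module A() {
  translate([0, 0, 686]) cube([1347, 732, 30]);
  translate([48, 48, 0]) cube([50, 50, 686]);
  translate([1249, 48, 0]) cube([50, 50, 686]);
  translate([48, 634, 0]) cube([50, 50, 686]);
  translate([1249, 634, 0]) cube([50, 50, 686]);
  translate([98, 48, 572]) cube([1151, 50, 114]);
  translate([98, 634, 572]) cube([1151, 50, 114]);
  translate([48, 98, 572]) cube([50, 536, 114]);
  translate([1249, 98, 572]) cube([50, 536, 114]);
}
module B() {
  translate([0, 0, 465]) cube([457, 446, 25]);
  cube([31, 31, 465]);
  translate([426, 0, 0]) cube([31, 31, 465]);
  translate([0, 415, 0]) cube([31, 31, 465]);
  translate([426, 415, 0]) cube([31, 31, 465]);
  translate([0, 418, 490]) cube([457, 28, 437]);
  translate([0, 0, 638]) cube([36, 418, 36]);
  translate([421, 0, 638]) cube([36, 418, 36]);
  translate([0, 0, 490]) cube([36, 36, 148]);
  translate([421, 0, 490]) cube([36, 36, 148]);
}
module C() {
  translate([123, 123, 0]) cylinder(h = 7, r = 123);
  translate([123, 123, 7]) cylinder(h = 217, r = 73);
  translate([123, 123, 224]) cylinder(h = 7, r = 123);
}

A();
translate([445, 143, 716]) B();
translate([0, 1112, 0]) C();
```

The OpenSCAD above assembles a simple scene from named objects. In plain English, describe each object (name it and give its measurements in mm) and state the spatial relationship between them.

A is a table with a 1347×732 mm rectangular top, 30 mm thick, top surface at z = 716 mm, supported by four 50×50 mm square legs, each inset 48 mm from the nearest pair of top edges, running from the floor. Four apron rails, 50 mm thick and 114 mm tall, run between adjacent legs with their top edges flush with the underside of the top and their outer faces flush with the legs' outer faces.

B is a chair: 457×446 mm seat, 25 mm thick, top at z = 490 mm, on four 31 mm square corner legs flush with the seat edges. A 28 mm thick backrest slab spans the full seat width, extending 437 mm above the seat top, its back face flush with the seat's +y edge. Two armrests of 36×36 mm section run along each side from the seat's front edge to the front of the backrest, top faces 184 mm above the seat top and outer faces flush with the seat's x-edges; a 36×36 mm post under the front of each armrest stands on the seat at the front corner.

C is a spool: two coaxial disc flanges of radius 123 mm and thickness 7 mm, joined by a core cylinder of radius 73 mm and height 217 mm. The lower flange rests on z = 0 and the three cylinders share a vertical axis.

The chair is on top of the table, centred. The spool is on the floor beside the table on its +y side.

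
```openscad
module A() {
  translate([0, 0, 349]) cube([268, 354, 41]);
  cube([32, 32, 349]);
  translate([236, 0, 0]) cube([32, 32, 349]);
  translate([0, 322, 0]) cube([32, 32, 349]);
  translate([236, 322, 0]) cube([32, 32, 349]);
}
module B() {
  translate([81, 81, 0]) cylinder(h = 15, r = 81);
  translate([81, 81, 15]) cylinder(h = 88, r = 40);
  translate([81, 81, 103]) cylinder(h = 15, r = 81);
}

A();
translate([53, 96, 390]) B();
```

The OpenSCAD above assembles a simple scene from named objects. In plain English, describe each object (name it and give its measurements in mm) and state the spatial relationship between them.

A is a simple wooden stool: a rectangular seat 268 mm (x) by 354 mm (y), 41 mm thick, top face at z = 390 mm, on four square legs, each 32×32 mm in cross-section. The legs rest on z = 0, each flush with a corner of the seat.

B is a spool: two coaxial disc flanges of radius 81 mm and thickness 15 mm, joined by a core cylinder of radius 40 mm and height 88 mm. The lower flange rests on z = 0 and the three cylinders share a vertical axis.

The spool is on top of the stool, centred.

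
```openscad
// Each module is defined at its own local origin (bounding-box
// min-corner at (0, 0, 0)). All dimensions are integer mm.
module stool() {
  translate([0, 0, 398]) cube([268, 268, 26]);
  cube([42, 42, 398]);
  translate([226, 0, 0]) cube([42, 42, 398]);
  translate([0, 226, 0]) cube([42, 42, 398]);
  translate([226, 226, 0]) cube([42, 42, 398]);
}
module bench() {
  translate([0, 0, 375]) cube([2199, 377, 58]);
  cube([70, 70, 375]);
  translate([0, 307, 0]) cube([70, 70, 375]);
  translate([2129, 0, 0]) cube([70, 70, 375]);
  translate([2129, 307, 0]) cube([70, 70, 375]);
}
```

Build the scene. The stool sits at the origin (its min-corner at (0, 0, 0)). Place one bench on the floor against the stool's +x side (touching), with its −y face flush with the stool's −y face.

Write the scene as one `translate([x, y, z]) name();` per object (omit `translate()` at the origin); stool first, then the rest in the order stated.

stool();
translate([268, 0, 0]) bench();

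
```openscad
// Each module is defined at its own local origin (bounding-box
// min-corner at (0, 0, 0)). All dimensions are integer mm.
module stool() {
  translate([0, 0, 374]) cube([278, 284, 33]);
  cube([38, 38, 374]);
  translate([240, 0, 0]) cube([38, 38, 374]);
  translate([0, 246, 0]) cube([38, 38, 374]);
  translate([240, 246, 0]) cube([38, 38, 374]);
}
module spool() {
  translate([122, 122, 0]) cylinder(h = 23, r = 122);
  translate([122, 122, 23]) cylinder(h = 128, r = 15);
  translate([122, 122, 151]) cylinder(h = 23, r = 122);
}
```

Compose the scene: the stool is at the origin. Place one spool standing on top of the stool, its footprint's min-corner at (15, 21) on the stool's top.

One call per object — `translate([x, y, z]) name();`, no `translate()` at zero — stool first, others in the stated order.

stool();
translate([15, 21, 407]) spool();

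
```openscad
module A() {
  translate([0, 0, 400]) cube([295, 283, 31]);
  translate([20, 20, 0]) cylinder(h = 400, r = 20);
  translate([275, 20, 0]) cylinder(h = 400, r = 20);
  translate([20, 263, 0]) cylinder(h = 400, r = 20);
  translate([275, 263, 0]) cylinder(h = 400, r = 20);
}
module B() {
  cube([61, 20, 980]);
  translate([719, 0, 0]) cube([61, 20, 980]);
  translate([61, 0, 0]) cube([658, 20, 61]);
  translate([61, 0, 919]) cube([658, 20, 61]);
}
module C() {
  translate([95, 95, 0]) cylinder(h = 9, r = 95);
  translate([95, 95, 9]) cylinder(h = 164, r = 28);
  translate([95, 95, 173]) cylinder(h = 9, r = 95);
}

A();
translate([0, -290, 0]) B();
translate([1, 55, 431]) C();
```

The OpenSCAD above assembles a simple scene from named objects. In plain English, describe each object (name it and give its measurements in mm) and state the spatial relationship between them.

A is a four-legged stool. The seat is 295×283 mm, 31 mm thick, top at z = 431 mm. It stands on four round legs, each 40 mm in diameter, from z = 0 to the seat underside, each leg's axis is inset half a diameter from the nearest pair of seat edges (so the leg's bounding box is flush with the corner).

B is a rectangular picture frame lying in the x–z plane (depth along y). The opening is 658 mm wide (x) by 858 mm tall (z), surrounded by a border 61 mm wide on all four sides. The frame is 20 mm deep and is made of two full-height vertical stiles with two horizontal rails fitted between them.

C is a spool: two coaxial disc flanges of radius 95 mm and thickness 9 mm, joined by a core cylinder of radius 28 mm and height 164 mm. The lower flange rests on z = 0 and the three cylinders share a vertical axis.

The picture frame is on the floor beside the stool on its −y side. The spool is on top of the stool.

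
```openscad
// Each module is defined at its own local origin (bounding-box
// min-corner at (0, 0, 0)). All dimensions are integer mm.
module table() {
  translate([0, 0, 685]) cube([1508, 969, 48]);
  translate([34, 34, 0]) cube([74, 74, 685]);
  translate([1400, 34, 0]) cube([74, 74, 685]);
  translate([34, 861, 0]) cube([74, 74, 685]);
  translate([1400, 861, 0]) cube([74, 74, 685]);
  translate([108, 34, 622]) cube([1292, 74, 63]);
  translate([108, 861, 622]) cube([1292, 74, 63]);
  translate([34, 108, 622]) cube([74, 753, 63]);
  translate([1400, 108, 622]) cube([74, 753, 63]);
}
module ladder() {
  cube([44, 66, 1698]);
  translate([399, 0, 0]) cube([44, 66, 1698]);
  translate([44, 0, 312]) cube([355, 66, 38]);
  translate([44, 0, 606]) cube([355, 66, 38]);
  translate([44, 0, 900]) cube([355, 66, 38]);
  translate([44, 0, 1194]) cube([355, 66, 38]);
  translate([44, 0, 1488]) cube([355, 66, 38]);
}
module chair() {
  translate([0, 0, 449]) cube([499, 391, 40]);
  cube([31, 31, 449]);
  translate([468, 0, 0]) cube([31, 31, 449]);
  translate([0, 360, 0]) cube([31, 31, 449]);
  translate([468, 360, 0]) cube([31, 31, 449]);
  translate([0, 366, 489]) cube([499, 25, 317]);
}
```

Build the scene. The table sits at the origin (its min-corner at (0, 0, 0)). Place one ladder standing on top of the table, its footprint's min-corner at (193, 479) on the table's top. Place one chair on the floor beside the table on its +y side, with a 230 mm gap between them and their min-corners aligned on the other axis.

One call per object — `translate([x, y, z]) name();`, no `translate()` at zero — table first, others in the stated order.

table();
translate([193, 479, 733]) ladder();
translate([0, 1199, 0]) chair();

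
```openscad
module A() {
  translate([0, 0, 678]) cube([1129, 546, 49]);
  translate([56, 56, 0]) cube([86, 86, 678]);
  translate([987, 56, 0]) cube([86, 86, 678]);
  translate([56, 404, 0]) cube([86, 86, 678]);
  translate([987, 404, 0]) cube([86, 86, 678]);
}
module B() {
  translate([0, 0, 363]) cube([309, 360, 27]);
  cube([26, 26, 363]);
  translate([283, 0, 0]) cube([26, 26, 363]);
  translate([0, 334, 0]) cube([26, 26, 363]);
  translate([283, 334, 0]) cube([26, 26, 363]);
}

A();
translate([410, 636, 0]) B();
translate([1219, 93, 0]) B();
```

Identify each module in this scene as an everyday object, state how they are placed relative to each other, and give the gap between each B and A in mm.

Each stool's nearest face is 90 mm from the table's bounding box.

A is a table. B is a stool. Two stools sit around the table at the +y, +x sides. The gap between each stool and the table is 90 mm.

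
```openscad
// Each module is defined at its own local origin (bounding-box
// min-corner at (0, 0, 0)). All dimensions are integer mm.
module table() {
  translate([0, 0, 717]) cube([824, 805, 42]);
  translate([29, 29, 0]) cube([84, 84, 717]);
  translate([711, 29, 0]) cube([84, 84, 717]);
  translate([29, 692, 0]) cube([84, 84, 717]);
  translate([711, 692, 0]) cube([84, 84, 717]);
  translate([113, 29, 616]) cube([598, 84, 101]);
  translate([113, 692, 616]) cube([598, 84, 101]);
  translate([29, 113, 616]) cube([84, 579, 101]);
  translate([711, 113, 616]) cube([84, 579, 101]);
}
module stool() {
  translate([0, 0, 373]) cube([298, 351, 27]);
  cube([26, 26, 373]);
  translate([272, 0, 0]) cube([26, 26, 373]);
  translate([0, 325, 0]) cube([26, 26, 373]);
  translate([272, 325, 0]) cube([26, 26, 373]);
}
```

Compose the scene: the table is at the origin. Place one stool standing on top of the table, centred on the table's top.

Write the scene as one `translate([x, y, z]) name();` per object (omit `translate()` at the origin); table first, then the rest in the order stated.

table();
translate([263, 227, 759]) stool();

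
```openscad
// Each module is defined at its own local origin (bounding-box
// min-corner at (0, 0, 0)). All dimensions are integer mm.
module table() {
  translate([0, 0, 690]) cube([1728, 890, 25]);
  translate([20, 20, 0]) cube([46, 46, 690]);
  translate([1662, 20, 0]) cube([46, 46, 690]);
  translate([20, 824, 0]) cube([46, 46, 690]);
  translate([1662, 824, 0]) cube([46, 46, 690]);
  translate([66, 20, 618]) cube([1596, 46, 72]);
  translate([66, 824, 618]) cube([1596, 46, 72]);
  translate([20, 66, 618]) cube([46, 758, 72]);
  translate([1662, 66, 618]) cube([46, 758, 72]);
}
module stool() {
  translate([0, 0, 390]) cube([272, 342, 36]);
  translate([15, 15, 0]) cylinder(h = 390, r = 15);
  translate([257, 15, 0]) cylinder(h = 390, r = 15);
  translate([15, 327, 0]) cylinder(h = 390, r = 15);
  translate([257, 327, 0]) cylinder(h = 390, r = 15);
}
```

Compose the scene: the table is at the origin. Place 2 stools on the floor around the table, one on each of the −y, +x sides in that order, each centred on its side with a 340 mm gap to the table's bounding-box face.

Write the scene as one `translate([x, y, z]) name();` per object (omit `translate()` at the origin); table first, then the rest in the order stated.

table();
translate([728, -682, 0]) stool();
translate([2068, 274, 0]) stool();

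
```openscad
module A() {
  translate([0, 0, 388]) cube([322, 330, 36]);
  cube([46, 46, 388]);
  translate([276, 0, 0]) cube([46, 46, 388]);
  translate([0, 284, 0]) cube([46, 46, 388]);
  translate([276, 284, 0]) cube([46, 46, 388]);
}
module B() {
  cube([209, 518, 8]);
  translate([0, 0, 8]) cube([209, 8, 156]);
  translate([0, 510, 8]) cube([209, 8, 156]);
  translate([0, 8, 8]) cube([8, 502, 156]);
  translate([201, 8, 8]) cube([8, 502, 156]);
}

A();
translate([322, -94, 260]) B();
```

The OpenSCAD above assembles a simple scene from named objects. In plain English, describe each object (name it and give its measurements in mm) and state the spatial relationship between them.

A is a simple wooden stool: a rectangular seat 322 mm (x) by 330 mm (y), 36 mm thick, top face at z = 424 mm, on four square legs, each 46×46 mm in cross-section. The legs rest on z = 0, each flush with a corner of the seat.

B is an open-topped rectangular box: outside dimensions 209×518×164 mm, with a uniform wall and base thickness of 8 mm. The base is a full 209×518 slab on the floor; four walls sit on top of the base. The front and back walls (the −y and +y sides) span the full width; the two side walls fit between them.

The open box is beside the stool with their tops flush at z = 424.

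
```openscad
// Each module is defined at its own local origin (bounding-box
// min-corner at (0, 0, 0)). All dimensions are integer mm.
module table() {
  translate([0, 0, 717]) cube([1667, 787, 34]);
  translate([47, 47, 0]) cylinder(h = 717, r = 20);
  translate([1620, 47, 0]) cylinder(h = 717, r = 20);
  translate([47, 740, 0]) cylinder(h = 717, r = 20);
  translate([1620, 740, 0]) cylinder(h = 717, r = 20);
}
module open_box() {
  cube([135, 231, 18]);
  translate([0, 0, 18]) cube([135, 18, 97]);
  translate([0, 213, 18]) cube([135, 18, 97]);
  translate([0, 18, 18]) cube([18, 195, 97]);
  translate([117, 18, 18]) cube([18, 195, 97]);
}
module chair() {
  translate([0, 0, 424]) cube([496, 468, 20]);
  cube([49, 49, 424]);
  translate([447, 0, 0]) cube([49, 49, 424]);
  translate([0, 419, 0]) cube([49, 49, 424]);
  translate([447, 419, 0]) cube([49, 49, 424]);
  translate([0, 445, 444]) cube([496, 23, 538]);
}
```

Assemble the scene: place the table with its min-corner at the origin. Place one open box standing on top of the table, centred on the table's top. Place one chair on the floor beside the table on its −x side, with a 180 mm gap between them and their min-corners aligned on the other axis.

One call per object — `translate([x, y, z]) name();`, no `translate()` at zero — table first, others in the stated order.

table();
translate([766, 278, 751]) open_box();
translate([-676, 0, 0]) chair();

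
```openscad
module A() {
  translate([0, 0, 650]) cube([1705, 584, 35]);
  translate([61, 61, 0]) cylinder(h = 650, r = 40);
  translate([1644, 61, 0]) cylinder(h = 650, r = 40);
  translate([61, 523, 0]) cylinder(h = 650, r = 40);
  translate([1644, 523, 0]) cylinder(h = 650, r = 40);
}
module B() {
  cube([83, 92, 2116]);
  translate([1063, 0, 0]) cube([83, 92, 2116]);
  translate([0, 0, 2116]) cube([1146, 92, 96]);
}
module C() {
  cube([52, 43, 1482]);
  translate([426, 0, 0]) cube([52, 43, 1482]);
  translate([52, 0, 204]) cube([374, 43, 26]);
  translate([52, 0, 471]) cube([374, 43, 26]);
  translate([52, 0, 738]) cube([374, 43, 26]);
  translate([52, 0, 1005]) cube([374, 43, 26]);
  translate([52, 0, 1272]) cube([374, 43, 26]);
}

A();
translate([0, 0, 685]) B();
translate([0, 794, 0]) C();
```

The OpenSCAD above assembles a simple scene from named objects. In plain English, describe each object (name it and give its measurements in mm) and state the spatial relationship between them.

A is a table with a 1705×584 mm rectangular top, 35 mm thick, top surface at z = 685 mm, supported by four round legs of 80 mm diameter, each leg's bounding box inset 21 mm from the nearest pair of top edges, running from the floor.

B is a rectangular door frame: two vertical jambs of 83×92 mm section, 2116 mm tall, with a clear opening 980 mm wide between their inner faces. A header 96 mm tall and 92 mm deep lies on top of the jambs and spans the full outside width.

C is a wooden ladder with two side rails of 52×43 mm section and 1482 mm height, set 478 mm apart overall. Between them run 5 rectangular rungs (43 mm deep, 26 mm thick), front faces flush with the rails' −y face. The bottom of the first rung is 204 mm above the floor and each subsequent rung is 267 mm higher than the one below.

The door frame is on top of the table. The ladder is on the floor beside the table on its +y side.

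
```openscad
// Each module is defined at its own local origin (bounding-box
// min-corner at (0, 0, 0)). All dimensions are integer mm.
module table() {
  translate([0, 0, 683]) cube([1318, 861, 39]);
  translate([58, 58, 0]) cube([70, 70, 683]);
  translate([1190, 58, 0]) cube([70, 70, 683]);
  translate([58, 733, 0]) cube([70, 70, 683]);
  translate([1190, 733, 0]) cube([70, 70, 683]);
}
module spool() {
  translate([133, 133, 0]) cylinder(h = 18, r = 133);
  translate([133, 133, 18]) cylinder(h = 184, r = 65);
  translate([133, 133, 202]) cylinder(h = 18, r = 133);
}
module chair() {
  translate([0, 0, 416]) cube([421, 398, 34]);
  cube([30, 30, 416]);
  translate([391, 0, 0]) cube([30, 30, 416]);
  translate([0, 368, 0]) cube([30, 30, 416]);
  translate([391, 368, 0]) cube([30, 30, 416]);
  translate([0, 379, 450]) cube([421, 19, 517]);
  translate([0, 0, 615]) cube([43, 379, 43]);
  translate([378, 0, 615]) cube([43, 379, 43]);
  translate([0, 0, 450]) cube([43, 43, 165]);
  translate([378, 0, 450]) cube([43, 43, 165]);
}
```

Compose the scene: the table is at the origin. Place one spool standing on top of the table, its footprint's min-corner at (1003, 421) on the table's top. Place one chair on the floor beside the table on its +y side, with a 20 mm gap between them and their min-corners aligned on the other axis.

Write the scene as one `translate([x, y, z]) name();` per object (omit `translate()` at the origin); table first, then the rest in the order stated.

table();
translate([1003, 421, 722]) spool();
translate([0, 881, 0]) chair();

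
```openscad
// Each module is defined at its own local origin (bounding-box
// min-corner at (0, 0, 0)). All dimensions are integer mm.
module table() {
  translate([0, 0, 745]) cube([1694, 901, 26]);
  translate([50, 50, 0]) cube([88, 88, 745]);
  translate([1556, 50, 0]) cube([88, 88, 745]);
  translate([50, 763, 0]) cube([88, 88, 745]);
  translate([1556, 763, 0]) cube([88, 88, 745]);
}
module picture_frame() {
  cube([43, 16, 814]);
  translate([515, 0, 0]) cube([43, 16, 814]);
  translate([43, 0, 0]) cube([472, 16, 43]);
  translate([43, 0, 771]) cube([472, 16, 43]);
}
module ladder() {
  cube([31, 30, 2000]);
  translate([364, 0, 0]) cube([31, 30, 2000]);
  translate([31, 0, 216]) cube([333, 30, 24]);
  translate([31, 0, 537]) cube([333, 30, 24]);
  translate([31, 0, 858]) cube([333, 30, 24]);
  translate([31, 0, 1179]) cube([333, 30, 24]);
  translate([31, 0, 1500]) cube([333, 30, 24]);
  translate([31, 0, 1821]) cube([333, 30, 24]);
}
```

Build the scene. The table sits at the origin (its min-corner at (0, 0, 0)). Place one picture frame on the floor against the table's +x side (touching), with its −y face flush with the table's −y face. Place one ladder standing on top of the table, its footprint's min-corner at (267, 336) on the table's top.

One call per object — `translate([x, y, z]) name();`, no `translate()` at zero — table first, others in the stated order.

table();
translate([1694, 0, 0]) picture_frame();
translate([267, 336, 771]) ladder();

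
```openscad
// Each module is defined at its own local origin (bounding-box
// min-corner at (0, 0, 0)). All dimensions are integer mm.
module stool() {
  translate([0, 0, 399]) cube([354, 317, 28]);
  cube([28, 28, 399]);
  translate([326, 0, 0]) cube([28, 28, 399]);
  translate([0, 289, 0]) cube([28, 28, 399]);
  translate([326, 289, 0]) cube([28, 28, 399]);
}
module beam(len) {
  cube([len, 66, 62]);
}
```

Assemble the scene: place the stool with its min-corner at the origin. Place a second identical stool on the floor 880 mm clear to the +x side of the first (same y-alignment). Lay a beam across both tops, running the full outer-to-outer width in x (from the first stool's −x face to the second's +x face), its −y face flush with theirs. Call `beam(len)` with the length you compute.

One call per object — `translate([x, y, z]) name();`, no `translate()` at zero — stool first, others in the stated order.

stool();
translate([1234, 0, 0]) stool();
translate([0, 0, 427]) beam(1588);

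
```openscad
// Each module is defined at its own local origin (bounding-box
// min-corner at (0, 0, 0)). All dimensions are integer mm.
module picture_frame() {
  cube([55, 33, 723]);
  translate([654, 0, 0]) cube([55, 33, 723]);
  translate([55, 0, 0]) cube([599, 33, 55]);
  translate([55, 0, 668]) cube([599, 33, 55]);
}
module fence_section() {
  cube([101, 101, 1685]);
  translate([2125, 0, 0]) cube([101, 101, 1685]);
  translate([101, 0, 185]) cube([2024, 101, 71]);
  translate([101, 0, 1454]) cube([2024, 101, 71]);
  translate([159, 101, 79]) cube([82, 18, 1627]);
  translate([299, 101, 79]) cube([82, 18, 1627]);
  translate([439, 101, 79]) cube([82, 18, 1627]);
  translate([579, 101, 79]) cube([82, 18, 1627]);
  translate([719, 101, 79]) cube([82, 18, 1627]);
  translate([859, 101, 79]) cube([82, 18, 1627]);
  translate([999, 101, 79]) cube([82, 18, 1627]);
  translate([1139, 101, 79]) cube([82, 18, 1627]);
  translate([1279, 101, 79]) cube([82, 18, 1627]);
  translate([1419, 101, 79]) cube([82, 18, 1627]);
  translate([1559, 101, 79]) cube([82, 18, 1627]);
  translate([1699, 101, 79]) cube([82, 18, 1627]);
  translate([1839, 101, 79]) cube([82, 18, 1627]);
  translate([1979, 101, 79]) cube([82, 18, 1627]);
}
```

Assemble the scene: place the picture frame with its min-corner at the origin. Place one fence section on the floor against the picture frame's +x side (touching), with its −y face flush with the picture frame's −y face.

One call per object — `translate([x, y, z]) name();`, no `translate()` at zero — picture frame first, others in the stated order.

picture_frame();
translate([709, 0, 0]) fence_section();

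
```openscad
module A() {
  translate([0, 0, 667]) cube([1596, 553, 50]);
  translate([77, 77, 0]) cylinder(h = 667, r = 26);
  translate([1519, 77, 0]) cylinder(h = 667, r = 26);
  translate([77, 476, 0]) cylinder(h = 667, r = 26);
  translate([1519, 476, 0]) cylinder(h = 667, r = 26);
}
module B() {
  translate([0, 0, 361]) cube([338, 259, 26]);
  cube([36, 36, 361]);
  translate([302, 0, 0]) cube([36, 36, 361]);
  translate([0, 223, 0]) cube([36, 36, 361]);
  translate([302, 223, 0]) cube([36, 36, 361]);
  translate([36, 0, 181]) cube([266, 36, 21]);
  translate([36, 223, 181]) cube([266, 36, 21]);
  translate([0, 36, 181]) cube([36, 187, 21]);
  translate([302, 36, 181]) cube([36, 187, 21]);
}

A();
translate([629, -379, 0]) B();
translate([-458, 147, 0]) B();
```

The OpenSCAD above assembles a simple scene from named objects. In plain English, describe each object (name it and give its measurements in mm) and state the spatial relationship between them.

A is a table: top 1596 mm (x) × 553 mm (y), 50 mm thick, upper face at z = 717 mm, on four round legs of 52 mm diameter, each leg's bounding box inset 51 mm from the nearest pair of top edges, running from z = 0 to the bottom of the top.

B is a four-legged stool. The seat is a 338×259×26 mm slab whose top surface is at z = 387 mm; four square legs, each 36×36 mm in cross-section, run from the floor (z = 0) to the underside of the seat, each flush with a corner of the seat. Four stretchers, 36 mm wide and 21 mm tall, connect adjacent legs with their undersides at z = 181 mm, each running between the inner faces of the legs it joins and aligned with the legs' outer faces on the other axis.

Two stools sit around the table at the −y, −x sides.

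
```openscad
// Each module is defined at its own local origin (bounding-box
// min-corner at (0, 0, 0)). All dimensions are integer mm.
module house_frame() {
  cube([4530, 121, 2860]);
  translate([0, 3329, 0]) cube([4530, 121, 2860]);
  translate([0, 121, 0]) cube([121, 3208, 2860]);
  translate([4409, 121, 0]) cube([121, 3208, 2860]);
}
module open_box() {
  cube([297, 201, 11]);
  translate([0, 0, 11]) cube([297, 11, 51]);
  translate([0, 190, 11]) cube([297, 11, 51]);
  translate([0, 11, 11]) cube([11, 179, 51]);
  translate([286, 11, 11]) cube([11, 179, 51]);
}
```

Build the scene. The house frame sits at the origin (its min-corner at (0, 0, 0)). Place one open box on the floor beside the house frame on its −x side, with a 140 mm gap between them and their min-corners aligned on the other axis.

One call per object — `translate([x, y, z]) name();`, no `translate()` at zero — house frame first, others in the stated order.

house_frame();
translate([-437, 0, 0]) open_box();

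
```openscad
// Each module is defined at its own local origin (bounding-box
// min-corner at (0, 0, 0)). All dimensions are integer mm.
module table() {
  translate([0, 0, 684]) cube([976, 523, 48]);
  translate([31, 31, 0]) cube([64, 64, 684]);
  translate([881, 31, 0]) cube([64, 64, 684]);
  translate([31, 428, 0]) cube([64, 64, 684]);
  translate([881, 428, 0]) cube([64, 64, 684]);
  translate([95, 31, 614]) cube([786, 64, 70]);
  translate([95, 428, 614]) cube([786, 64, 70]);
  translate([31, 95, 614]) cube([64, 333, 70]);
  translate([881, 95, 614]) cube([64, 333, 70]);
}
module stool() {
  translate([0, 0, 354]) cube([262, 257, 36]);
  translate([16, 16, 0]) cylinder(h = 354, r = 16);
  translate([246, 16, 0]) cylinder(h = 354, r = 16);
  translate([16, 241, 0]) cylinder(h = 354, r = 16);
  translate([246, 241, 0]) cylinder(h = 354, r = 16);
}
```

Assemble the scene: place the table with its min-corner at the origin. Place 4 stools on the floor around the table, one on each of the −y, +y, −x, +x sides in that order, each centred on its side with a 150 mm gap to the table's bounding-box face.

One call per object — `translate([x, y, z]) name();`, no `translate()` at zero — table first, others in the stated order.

table();
translate([357, -407, 0]) stool();
translate([357, 673, 0]) stool();
translate([-412, 133, 0]) stool();
translate([1126, 133, 0]) stool();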